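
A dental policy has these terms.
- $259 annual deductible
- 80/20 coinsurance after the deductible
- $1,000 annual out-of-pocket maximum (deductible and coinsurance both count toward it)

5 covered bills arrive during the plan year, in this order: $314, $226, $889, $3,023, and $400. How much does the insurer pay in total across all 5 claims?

Claim 1 ($314): $259 finishes the deductible; $55 goes to coinsurance; patient's 20% is $11. Cost to patient: $270. OOP to date $270. Plan pays $314 − $270 = $44.
Claim 2 ($226): deductible met; 20% of $226 = $45.20. Cost to patient: $45.20. OOP to date $315.20. Insurer: $226 − $45.20 = $180.80.
Claim 3 ($889): 20% coinsurance on $889 = $177.80. Patient owes $177.80 (running OOP $493). Plan pays $889 − $177.80 = $711.20.
Claim 4 ($3,023): deductible met; 20% of $3,023 = $604.60. Adding that to $493 gives $1,097.60, past the $1,000 cap; patient pays only $1,000 − $493 = $507. Insurer: $3,023 − $507 = $2,516.
Claim 5 ($400): deductible already satisfied, so patient's share is 20% × $400 = $80. OOP would hit $1,080 > $1,000, so the cap limits the patient to $1,000 − $1,000 = $0. Insurer: $400 − $0 = $400.
Insurer total = bills − patient's total = $4,852 − $1,000 = $3,852.

$3,852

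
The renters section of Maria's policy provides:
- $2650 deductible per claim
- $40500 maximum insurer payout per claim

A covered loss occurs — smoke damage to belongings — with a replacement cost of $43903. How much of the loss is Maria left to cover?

$3403

Subtract the deductible: $43903 − $2650 = $41253.
$41253 exceeds the $40500 limit, so the insurer pays the limit: $40500.
Out of pocket: $43903 − $40500 = $3403.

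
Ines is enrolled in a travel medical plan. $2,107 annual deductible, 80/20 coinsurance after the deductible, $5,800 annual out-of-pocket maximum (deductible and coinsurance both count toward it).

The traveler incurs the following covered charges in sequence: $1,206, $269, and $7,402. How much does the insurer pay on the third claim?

Claim 1 ($1,206): all of it applies to the deductible. Cost to traveler: $1,206. OOP to date $1,206. Plan pays $1,206 − $1,206 = $0.
Claim 2 ($269): all of it applies to the deductible. Traveler pays $269; OOP now $1,475. Plan pays $269 − $269 = $0.
Claim 3 ($7,402): $632 finishes the deductible; $6,770 goes to coinsurance; 20% of $6,770 = $1,354. Traveler pays $1,986; OOP now $3,461. Insurer: $7,402 − $1,986 = $5,416.

$5,416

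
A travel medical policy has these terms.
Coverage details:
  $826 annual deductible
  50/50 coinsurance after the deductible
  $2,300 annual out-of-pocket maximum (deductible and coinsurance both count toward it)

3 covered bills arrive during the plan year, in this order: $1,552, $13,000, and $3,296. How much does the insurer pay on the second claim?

#1 ($1,552): $826 finishes the deductible; $726 goes to coinsurance; traveler's 50% is $363. Traveler owes $1,189 (running OOP $1,189). Plan pays $1,552 − $1,189 = $363.
#2 ($13,000): deductible already satisfied, so traveler's share is 50% × $13,000 = $6,500. Adding that to $1,189 gives $7,689, past the $2,300 cap; traveler pays only $2,300 − $1,189 = $1,111. Insurer: $13,000 − $1,111 = $11,889.

$11,889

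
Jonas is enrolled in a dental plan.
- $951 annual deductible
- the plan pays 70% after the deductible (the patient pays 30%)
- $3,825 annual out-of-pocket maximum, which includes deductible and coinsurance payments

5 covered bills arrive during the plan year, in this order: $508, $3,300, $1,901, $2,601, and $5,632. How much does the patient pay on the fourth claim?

#1 ($508): fully absorbed by the deductible. Patient owes $508 (running OOP $508).
#2 ($3,300): $443 finishes the deductible; $2,857 goes to coinsurance; patient's 30% is $857.10. Patient owes $1,300.10 (running OOP $1,808.10).
#3 ($1,901): 30% coinsurance on $1,901 = $570.30. Patient owes $570.30 (running OOP $2,378.40).
#4 ($2,601): deductible already satisfied, so patient's share is 30% × $2,601 = $780.30. Patient pays $780.30; OOP now $3,158.70.

$780.30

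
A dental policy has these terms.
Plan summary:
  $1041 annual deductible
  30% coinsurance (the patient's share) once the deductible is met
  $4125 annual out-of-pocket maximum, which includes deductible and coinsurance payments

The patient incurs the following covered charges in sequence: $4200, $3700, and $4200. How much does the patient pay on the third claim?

Bill 1, $4200: $1041 to deductible, leaving $3159; patient's 30% is $947.70. Patient owes $1988.70 (running OOP $1988.70).
Bill 2, $3700: 30% coinsurance on $3700 = $1110. Patient owes $1110 (running OOP $3098.70).
Bill 3, $4200: 30% coinsurance on $4200 = $1260. OOP would hit $4358.70 > $4125, so the cap limits the patient to $4125 − $3098.70 = $1026.30.

$1026.30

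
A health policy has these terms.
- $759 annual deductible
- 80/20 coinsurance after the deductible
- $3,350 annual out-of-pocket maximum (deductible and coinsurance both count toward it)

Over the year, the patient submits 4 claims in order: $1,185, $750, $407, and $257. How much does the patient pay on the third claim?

Bill 1, $1,185: deductible takes $759, $426 remains; coinsurance $426 × 20% = $85.20. Patient pays $844.20; OOP now $844.20.
Bill 2, $750: deductible already satisfied, so patient's share is 20% × $750 = $150. Patient owes $150 (running OOP $994.20).
Bill 3, $407: deductible met; 20% of $407 = $81.40. Patient pays $81.40; OOP now $1,075.60.

$81.40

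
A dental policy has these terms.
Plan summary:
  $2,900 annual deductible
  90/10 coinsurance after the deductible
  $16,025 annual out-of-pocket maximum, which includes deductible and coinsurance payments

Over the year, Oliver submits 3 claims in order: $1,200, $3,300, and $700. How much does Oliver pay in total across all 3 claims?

$3,130

#1 ($1,200): fully absorbed by the deductible. Patient pays $1,200; OOP now $1,200.
#2 ($3,300): $1,700 to deductible, leaving $1,600; 10% of $1,600 = $160. Cost to patient: $1,860. OOP to date $3,060.
#3 ($700): 10% coinsurance on $700 = $70. Cost to patient: $70. OOP to date $3,130.
Total paid by the patient: $1,200 + $1,860 + $70 = $3,130.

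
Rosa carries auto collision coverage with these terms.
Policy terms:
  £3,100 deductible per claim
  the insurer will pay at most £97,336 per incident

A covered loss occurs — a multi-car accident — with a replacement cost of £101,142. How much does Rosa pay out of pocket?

£3,806

Less the £3,100 deductible: £101,142 − £3,100 = £98,042.
£98,042 exceeds the £97,336 limit, so the insurer pays the limit: £97,336.
Out of pocket: £101,142 − £97,336 = £3,806.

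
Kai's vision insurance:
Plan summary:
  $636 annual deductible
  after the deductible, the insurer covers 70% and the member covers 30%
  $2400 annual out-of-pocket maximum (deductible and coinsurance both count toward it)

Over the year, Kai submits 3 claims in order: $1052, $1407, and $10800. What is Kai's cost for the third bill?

$1217.10

Claim 1 ($1052): deductible takes $636, $416 remains; 30% of $416 = $124.80. Member owes $760.80 (running OOP $760.80).
Claim 2 ($1407): deductible already satisfied, so member's share is 30% × $1407 = $422.10. Cost to member: $422.10. OOP to date $1182.90.
Claim 3 ($10800): deductible already satisfied, so member's share is 30% × $10800 = $3240. Adding that to $1182.90 gives $4422.90, past the $2400 cap; member pays only $2400 − $1182.90 = $1217.10.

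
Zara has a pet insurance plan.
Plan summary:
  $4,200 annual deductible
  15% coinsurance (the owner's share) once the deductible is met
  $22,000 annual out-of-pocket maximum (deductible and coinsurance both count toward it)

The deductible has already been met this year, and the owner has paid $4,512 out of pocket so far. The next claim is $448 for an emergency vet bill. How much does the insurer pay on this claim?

The deductible is already satisfied, so the full bill goes to coinsurance.
Owner's 15% share of $448 is $67.20.
Total out-of-pocket so far would be $4,512 + $67.20 = $4,579.20, below the $22,000 cap — no reduction.
The insurer covers the remainder: $448 − $67.20 = $380.80.

$380.80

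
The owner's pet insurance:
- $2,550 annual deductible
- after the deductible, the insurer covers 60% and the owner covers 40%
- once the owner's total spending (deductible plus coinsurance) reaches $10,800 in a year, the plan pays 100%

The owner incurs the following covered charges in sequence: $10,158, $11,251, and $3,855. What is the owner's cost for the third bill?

$706.40

Claim 1 ($10,158): $2,550 finishes the deductible; $7,608 goes to coinsurance; owner's 40% is $3,043.20. Owner pays $5,593.20; OOP now $5,593.20.
Claim 2 ($11,251): deductible met; 40% of $11,251 = $4,500.40. Cost to owner: $4,500.40. OOP to date $10,093.60.
Claim 3 ($3,855): deductible met; 40% of $3,855 = $1,542. That would push OOP to $11,635.60, over the $10,800 cap, so owner pays $10,800 − $10,093.60 = $706.40.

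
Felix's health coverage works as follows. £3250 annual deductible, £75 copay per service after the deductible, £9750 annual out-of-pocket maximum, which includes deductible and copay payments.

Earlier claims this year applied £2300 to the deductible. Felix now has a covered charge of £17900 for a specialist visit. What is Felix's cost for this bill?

£1025

Deductible still to meet: £3250 − £2300 = £950.
After the £950 deductible portion, £17900 − £950 = £16950 is subject to the copay.
Copay on this service: £75.
That puts the patient's cost at £950 + £75 = £1025 before any cap.
Cumulative spending £2300 + £1025 = £3325 stays under the £9750 maximum.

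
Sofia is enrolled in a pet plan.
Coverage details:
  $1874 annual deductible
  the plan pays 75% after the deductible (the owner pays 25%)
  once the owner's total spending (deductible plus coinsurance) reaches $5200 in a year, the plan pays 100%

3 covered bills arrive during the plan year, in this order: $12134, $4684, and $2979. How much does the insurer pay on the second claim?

Claim 1 ($12134): $1874 finishes the deductible; $10260 goes to coinsurance; coinsurance $10260 × 25% = $2565. Owner pays $4439; OOP now $4439. Plan pays $12134 − $4439 = $7695.
Claim 2 ($4684): deductible met; 25% of $4684 = $1171. Adding that to $4439 gives $5610, past the $5200 cap; owner pays only $5200 − $4439 = $761. Plan pays $4684 − $761 = $3923.

$3923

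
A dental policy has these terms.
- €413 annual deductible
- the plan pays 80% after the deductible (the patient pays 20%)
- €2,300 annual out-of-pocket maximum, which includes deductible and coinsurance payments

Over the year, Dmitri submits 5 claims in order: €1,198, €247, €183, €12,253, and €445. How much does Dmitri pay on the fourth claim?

Claim 1 — €1,198: €413 finishes the deductible; €785 goes to coinsurance; coinsurance €785 × 20% = €157. Patient owes €570 (running OOP €570).
Claim 2 — €247: deductible already satisfied, so patient's share is 20% × €247 = €49.40. Patient owes €49.40 (running OOP €619.40).
Claim 3 — €183: deductible already satisfied, so patient's share is 20% × €183 = €36.60. Cost to patient: €36.60. OOP to date €656.
Claim 4 — €12,253: 20% coinsurance on €12,253 = €2,450.60. OOP would hit €3,106.60 > €2,300, so the cap limits the patient to €2,300 − €656 = €1,644.

€1,644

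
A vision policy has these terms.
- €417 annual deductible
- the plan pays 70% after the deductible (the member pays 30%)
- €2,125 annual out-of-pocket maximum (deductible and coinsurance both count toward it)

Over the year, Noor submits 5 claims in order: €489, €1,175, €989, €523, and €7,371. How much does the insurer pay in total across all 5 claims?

€8,422

Bill 1, €489: deductible takes €417, €72 remains; 30% of €72 = €21.60. Member pays €438.60; OOP now €438.60. Plan pays €489 − €438.60 = €50.40.
Bill 2, €1,175: 30% coinsurance on €1,175 = €352.50. Member pays €352.50; OOP now €791.10. Insurer: €1,175 − €352.50 = €822.50.
Bill 3, €989: deductible met; 30% of €989 = €296.70. Member pays €296.70; OOP now €1,087.80. Insurer: €989 − €296.70 = €692.30.
Bill 4, €523: 30% coinsurance on €523 = €156.90. Cost to member: €156.90. OOP to date €1,244.70. Plan pays €523 − €156.90 = €366.10.
Bill 5, €7,371: deductible already satisfied, so member's share is 30% × €7,371 = €2,211.30. Adding that to €1,244.70 gives €3,456, past the €2,125 cap; member pays only €2,125 − €1,244.70 = €880.30. Insurer: €7,371 − €880.30 = €6,490.70.
Insurer total = bills − member's total = €10,547 − €2,125 = €8,422.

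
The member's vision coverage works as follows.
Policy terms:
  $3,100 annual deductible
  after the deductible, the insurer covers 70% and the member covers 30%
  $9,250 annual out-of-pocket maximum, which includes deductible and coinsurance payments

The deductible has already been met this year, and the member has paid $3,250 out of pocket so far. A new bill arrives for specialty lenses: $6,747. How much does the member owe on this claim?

$2,024.10

With the deductible met, the entire $6,747 is subject to coinsurance.
Member's 30% share of $6,747 is $2,024.10.
Cumulative spending $3,250 + $2,024.10 = $5,274.10 stays under the $9,250 maximum.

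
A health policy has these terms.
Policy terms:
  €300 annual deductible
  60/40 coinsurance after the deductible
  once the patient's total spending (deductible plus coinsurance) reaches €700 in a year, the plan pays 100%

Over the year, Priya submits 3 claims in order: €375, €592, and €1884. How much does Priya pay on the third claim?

€133.20

Claim 1 (€375): €300 to deductible, leaving €75; coinsurance €75 × 40% = €30. Patient pays €330; OOP now €330.
Claim 2 (€592): 40% coinsurance on €592 = €236.80. Patient pays €236.80; OOP now €566.80.
Claim 3 (€1884): deductible already satisfied, so patient's share is 40% × €1884 = €753.60. OOP would hit €1320.40 > €700, so the cap limits the patient to €700 − €566.80 = €133.20.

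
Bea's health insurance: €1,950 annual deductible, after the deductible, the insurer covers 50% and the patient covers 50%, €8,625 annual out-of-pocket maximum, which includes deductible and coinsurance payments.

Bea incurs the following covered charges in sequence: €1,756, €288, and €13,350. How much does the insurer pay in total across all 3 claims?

€6,769

Bill 1, €1,756: entire amount goes to the deductible. Cost to patient: €1,756. OOP to date €1,756. Plan pays €1,756 − €1,756 = €0.
Bill 2, €288: €194 finishes the deductible; €94 goes to coinsurance; patient's 50% is €47. Patient owes €241 (running OOP €1,997). Plan pays €288 − €241 = €47.
Bill 3, €13,350: 50% coinsurance on €13,350 = €6,675. OOP would hit €8,672 > €8,625, so the cap limits the patient to €8,625 − €1,997 = €6,628. Insurer: €13,350 − €6,628 = €6,722.
Insurer total = bills − patient's total = €15,394 − €8,625 = €6,769.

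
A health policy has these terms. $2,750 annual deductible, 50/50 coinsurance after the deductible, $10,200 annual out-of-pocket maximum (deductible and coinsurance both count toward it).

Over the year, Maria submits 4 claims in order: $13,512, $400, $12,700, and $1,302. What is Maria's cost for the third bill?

$1,869

Bill 1, $13,512: deductible takes $2,750, $10,762 remains; coinsurance $10,762 × 50% = $5,381. Patient pays $8,131; OOP now $8,131.
Bill 2, $400: deductible met; 50% of $400 = $200. Patient owes $200 (running OOP $8,331).
Bill 3, $12,700: deductible met; 50% of $12,700 = $6,350. OOP would hit $14,681 > $10,200, so the cap limits the patient to $10,200 − $8,331 = $1,869.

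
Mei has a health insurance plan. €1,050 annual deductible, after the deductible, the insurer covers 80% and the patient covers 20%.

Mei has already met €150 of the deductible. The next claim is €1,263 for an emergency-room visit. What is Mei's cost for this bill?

€972.60

€150 of the €1,050 deductible is already met, leaving €900.
That leaves €1,263 − €900 = €363 for coinsurance.
Coinsurance: €363 × 20% = €72.60.
That puts the patient's cost at €900 + €72.60 = €972.60.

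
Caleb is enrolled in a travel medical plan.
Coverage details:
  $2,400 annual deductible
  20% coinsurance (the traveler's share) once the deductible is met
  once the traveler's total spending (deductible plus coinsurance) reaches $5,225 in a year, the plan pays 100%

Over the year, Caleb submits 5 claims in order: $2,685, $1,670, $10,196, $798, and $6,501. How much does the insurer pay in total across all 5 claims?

$16,625

#1 ($2,685): deductible takes $2,400, $285 remains; 20% of $285 = $57. Traveler pays $2,457; OOP now $2,457. Insurer: $2,685 − $2,457 = $228.
#2 ($1,670): deductible already satisfied, so traveler's share is 20% × $1,670 = $334. Traveler pays $334; OOP now $2,791. Insurer: $1,670 − $334 = $1,336.
#3 ($10,196): 20% coinsurance on $10,196 = $2,039.20. Traveler pays $2,039.20; OOP now $4,830.20. Insurer: $10,196 − $2,039.20 = $8,156.80.
#4 ($798): deductible already satisfied, so traveler's share is 20% × $798 = $159.60. Traveler pays $159.60; OOP now $4,989.80. Insurer: $798 − $159.60 = $638.40.
#5 ($6,501): deductible met; 20% of $6,501 = $1,300.20. That would push OOP to $6,290, over the $5,225 cap, so traveler pays $5,225 − $4,989.80 = $235.20. Insurer: $6,501 − $235.20 = $6,265.80.
Insurer total: $228 + $1,336 + $8,156.80 + $638.40 + $6,265.80 = $16,625.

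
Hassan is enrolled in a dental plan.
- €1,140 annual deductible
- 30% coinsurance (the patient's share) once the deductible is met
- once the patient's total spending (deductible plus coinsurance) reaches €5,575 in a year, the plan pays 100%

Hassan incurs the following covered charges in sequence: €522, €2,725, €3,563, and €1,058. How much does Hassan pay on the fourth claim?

Bill 1, €522: fully absorbed by the deductible. Cost to patient: €522. OOP to date €522.
Bill 2, €2,725: deductible takes €618, €2,107 remains; coinsurance €2,107 × 30% = €632.10. Cost to patient: €1,250.10. OOP to date €1,772.10.
Bill 3, €3,563: deductible already satisfied, so patient's share is 30% × €3,563 = €1,068.90. Patient pays €1,068.90; OOP now €2,841.
Bill 4, €1,058: deductible met; 30% of €1,058 = €317.40. Patient owes €317.40 (running OOP €3,158.40).

€317.40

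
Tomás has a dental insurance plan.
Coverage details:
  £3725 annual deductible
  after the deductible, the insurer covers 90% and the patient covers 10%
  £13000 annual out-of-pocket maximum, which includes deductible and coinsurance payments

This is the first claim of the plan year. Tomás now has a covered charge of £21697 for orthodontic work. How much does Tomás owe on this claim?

Deductible not yet touched, so the first £3725 of the bill goes to the deductible.
After the £3725 deductible portion, £21697 − £3725 = £17972 is subject to coinsurance.
Coinsurance: £17972 × 10% = £1797.20.
Patient responsibility before any cap: £3725 + £1797.20 = £5522.20.
Cumulative spending £0 + £5522.20 = £5522.20 stays under the £13000 maximum.

£5522.20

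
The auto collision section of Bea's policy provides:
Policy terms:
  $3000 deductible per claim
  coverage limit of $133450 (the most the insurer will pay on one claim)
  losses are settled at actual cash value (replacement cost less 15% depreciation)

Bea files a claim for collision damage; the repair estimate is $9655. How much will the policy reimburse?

$5206.75

Actual cash value after 15% depreciation: $9655 × 85% = $8206.75.
Less the $3000 deductible: $8206.75 − $3000 = $5206.75.
That's under the $133450 cap, so the insurer reimburses the full $5206.75.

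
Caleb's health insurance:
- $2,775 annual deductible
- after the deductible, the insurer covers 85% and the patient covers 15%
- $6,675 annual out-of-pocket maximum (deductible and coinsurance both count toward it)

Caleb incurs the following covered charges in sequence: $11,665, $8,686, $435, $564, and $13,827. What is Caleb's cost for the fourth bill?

$84.60

#1 ($11,665): $2,775 to deductible, leaving $8,890; patient's 15% is $1,333.50. Cost to patient: $4,108.50. OOP to date $4,108.50.
#2 ($8,686): 15% coinsurance on $8,686 = $1,302.90. Patient pays $1,302.90; OOP now $5,411.40.
#3 ($435): deductible already satisfied, so patient's share is 15% × $435 = $65.25. Patient owes $65.25 (running OOP $5,476.65).
#4 ($564): 15% coinsurance on $564 = $84.60. Patient pays $84.60; OOP now $5,561.25.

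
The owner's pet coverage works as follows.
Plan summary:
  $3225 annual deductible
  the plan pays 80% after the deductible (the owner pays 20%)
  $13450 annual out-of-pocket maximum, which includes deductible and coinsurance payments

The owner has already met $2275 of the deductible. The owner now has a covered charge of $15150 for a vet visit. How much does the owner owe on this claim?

Deductible still to meet: $3225 − $2275 = $950.
The remaining $14200 (= $15150 − $950) moves to coinsurance.
Owner's 20% share of $14200 is $2840.
So the owner owes $950 + $2840 = $3790 before any cap.
Total out-of-pocket so far would be $2275 + $3790 = $6065, below the $13450 cap — no reduction.

$3790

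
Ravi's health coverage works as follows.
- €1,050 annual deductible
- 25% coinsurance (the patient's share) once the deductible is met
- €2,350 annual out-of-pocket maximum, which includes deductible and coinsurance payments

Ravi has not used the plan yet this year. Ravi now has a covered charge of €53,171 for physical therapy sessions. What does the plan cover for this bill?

€50,821

Nothing has been paid toward the €1,050 deductible, so the first €1,050 of this charge is applied there.
That leaves €53,171 − €1,050 = €52,121 for coinsurance.
Coinsurance: €52,121 × 25% = €13,030.25.
Patient responsibility before any cap: €1,050 + €13,030.25 = €14,080.25.
Adding €14,080.25 to the €0 already spent would give €14,080.25, which exceeds the €2,350 cap; the patient pays just €2,350 − €0 = €2,350.
The insurer covers the remainder: €53,171 − €2,350 = €50,821.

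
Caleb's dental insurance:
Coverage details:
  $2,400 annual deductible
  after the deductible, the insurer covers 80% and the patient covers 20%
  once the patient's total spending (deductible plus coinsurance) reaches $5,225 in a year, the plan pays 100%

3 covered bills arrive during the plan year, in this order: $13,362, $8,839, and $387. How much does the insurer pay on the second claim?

#1 ($13,362): deductible takes $2,400, $10,962 remains; patient's 20% is $2,192.40. Patient owes $4,592.40 (running OOP $4,592.40). Plan pays $13,362 − $4,592.40 = $8,769.60.
#2 ($8,839): deductible met; 20% of $8,839 = $1,767.80. OOP would hit $6,360.20 > $5,225, so the cap limits the patient to $5,225 − $4,592.40 = $632.60. Insurer: $8,839 − $632.60 = $8,206.40.

$8,206.40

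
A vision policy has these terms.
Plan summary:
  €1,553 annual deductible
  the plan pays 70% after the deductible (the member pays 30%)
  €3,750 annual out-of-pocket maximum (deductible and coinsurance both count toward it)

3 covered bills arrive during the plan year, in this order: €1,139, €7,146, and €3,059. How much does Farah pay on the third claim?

€177.40

Claim 1 (€1,139): fully absorbed by the deductible. Cost to member: €1,139. OOP to date €1,139.
Claim 2 (€7,146): deductible takes €414, €6,732 remains; member's 30% is €2,019.60. Member pays €2,433.60; OOP now €3,572.60.
Claim 3 (€3,059): 30% coinsurance on €3,059 = €917.70. OOP would hit €4,490.30 > €3,750, so the cap limits the member to €3,750 − €3,572.60 = €177.40.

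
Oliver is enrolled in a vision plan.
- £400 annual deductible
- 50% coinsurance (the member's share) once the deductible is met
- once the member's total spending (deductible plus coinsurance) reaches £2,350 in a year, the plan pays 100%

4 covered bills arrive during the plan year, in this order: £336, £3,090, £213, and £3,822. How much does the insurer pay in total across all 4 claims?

£5,111

#1 (£336): entire amount goes to the deductible. Member owes £336 (running OOP £336). Plan pays £336 − £336 = £0.
#2 (£3,090): £64 finishes the deductible; £3,026 goes to coinsurance; coinsurance £3,026 × 50% = £1,513. Member pays £1,577; OOP now £1,913. Insurer: £3,090 − £1,577 = £1,513.
#3 (£213): deductible met; 50% of £213 = £106.50. Member pays £106.50; OOP now £2,019.50. Plan pays £213 − £106.50 = £106.50.
#4 (£3,822): deductible already satisfied, so member's share is 50% × £3,822 = £1,911. That would push OOP to £3,930.50, over the £2,350 cap, so member pays £2,350 − £2,019.50 = £330.50. Insurer: £3,822 − £330.50 = £3,491.50.
Insurer total: £0 + £1,513 + £106.50 + £3,491.50 = £5,111.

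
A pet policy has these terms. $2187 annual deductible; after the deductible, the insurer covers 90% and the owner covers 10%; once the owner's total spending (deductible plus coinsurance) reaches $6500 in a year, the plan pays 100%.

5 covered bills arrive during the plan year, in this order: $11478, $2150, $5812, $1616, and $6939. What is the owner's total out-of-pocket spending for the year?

$4767.80

Claim 1 — $11478: $2187 finishes the deductible; $9291 goes to coinsurance; owner's 10% is $929.10. Owner pays $3116.10; OOP now $3116.10.
Claim 2 — $2150: 10% coinsurance on $2150 = $215. Cost to owner: $215. OOP to date $3331.10.
Claim 3 — $5812: deductible met; 10% of $5812 = $581.20. Cost to owner: $581.20. OOP to date $3912.30.
Claim 4 — $1616: 10% coinsurance on $1616 = $161.60. Cost to owner: $161.60. OOP to date $4073.90.
Claim 5 — $6939: deductible met; 10% of $6939 = $693.90. Cost to owner: $693.90. OOP to date $4767.80.
Total paid by the owner: $3116.10 + $215 + $581.20 + $161.60 + $693.90 = $4767.80.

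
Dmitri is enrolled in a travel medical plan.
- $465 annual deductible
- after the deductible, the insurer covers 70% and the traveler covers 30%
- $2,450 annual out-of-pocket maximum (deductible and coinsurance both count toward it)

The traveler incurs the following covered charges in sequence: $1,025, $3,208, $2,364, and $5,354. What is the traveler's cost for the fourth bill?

$145.40

Bill 1, $1,025: deductible takes $465, $560 remains; coinsurance $560 × 30% = $168. Traveler owes $633 (running OOP $633).
Bill 2, $3,208: deductible already satisfied, so traveler's share is 30% × $3,208 = $962.40. Traveler owes $962.40 (running OOP $1,595.40).
Bill 3, $2,364: deductible already satisfied, so traveler's share is 30% × $2,364 = $709.20. Traveler pays $709.20; OOP now $2,304.60.
Bill 4, $5,354: deductible met; 30% of $5,354 = $1,606.20. That would push OOP to $3,910.80, over the $2,450 cap, so traveler pays $2,450 − $2,304.60 = $145.40.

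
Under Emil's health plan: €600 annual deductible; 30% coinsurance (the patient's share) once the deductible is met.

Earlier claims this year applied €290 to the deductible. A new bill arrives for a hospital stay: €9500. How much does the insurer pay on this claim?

Remaining deductible: €600 − €290 = €310.
After the €310 deductible portion, €9500 − €310 = €9190 is subject to coinsurance.
Coinsurance: €9190 × 30% = €2757.
Patient responsibility: €310 + €2757 = €3067.
The plan picks up €9500 − €3067 = €6433.

€6433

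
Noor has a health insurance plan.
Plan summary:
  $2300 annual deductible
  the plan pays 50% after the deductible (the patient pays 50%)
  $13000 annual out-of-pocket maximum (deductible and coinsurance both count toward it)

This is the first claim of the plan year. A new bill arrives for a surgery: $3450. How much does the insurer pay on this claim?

$575

Deductible not yet touched, so the first $2300 of the bill goes to the deductible.
After the $2300 deductible portion, $3450 − $2300 = $1150 is subject to coinsurance.
50% of $1150 = $575 falls to the patient.
So the patient owes $2300 + $575 = $2875 before any cap.
Total out-of-pocket so far would be $0 + $2875 = $2875, below the $13000 cap — no reduction.
Insurer pays the balance: $3450 − $2875 = $575.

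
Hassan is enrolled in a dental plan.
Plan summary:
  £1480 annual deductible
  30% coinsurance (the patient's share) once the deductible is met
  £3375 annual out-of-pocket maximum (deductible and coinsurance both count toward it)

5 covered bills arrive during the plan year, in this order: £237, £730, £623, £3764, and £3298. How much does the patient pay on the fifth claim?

Bill 1, £237: all of it applies to the deductible. Patient owes £237 (running OOP £237).
Bill 2, £730: fully absorbed by the deductible. Cost to patient: £730. OOP to date £967.
Bill 3, £623: £513 finishes the deductible; £110 goes to coinsurance; 30% of £110 = £33. Patient owes £546 (running OOP £1513).
Bill 4, £3764: 30% coinsurance on £3764 = £1129.20. Cost to patient: £1129.20. OOP to date £2642.20.
Bill 5, £3298: deductible met; 30% of £3298 = £989.40. Adding that to £2642.20 gives £3631.60, past the £3375 cap; patient pays only £3375 − £2642.20 = £732.80.

£732.80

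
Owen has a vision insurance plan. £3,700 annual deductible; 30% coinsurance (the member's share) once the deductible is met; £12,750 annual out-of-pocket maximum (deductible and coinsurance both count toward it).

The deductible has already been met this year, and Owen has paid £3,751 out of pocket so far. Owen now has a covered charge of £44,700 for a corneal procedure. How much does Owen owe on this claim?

£8,999

The deductible is already satisfied, so the full bill goes to coinsurance.
Coinsurance: £44,700 × 30% = £13,410.
Year-to-date out-of-pocket would reach £3,751 + £13,410 = £17,161, above the £12,750 maximum, so the member pays only £12,750 − £3,751 = £8,999.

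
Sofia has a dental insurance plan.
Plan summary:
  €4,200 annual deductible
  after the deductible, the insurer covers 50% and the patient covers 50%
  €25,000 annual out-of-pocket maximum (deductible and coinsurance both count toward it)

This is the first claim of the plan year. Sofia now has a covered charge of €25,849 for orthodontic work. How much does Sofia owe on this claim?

Deductible not yet touched, so the first €4,200 of the bill goes to the deductible.
The remaining €21,649 (= €25,849 − €4,200) moves to coinsurance.
Patient's 50% share of €21,649 is €10,824.50.
So the patient owes €4,200 + €10,824.50 = €15,024.50 before any cap.
Year-to-date out-of-pocket becomes €0 + €15,024.50 = €15,024.50, still under the €25,000 maximum, so no cap applies.

€15,024.50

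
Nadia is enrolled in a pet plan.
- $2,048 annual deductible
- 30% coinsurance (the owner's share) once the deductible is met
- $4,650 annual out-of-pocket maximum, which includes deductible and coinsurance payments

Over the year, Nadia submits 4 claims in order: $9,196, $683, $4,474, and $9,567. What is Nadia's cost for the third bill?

Claim 1 — $9,196: $2,048 to deductible, leaving $7,148; coinsurance $7,148 × 30% = $2,144.40. Owner pays $4,192.40; OOP now $4,192.40.
Claim 2 — $683: 30% coinsurance on $683 = $204.90. Owner owes $204.90 (running OOP $4,397.30).
Claim 3 — $4,474: 30% coinsurance on $4,474 = $1,342.20. OOP would hit $5,739.50 > $4,650, so the cap limits the owner to $4,650 − $4,397.30 = $252.70.

$252.70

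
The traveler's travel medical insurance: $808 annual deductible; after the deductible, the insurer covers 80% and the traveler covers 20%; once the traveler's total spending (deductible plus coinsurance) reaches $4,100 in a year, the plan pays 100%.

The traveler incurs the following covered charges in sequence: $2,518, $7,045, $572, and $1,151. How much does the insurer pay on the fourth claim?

Claim 1 — $2,518: deductible takes $808, $1,710 remains; coinsurance $1,710 × 20% = $342. Traveler pays $1,150; OOP now $1,150. Plan pays $2,518 − $1,150 = $1,368.
Claim 2 — $7,045: deductible already satisfied, so traveler's share is 20% × $7,045 = $1,409. Cost to traveler: $1,409. OOP to date $2,559. Insurer: $7,045 − $1,409 = $5,636.
Claim 3 — $572: 20% coinsurance on $572 = $114.40. Cost to traveler: $114.40. OOP to date $2,673.40. Plan pays $572 − $114.40 = $457.60.
Claim 4 — $1,151: deductible already satisfied, so traveler's share is 20% × $1,151 = $230.20. Traveler owes $230.20 (running OOP $2,903.60). Insurer: $1,151 − $230.20 = $920.80.

$920.80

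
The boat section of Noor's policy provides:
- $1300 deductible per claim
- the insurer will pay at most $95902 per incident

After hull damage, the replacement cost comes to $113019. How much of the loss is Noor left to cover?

Subtract the deductible: $113019 − $1300 = $111719.
Since $111719 > $95902, the payout is capped at $95902.
The owner bears the rest of the original loss: $113019 − $95902 = $17117.

$17117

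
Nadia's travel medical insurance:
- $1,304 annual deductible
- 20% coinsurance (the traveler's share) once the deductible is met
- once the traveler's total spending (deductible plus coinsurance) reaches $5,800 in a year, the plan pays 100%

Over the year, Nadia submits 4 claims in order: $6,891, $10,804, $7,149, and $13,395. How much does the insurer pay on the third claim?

$5,931.20

Claim 1 — $6,891: deductible takes $1,304, $5,587 remains; 20% of $5,587 = $1,117.40. Traveler owes $2,421.40 (running OOP $2,421.40). Insurer: $6,891 − $2,421.40 = $4,469.60.
Claim 2 — $10,804: deductible met; 20% of $10,804 = $2,160.80. Cost to traveler: $2,160.80. OOP to date $4,582.20. Plan pays $10,804 − $2,160.80 = $8,643.20.
Claim 3 — $7,149: deductible already satisfied, so traveler's share is 20% × $7,149 = $1,429.80. That would push OOP to $6,012, over the $5,800 cap, so traveler pays $5,800 − $4,582.20 = $1,217.80. Plan pays $7,149 − $1,217.80 = $5,931.20.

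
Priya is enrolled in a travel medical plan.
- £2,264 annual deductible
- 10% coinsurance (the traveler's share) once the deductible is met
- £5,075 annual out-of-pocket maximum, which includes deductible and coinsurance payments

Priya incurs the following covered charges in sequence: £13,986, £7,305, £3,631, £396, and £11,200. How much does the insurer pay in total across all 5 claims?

£31,443

#1 (£13,986): deductible takes £2,264, £11,722 remains; 10% of £11,722 = £1,172.20. Traveler owes £3,436.20 (running OOP £3,436.20). Plan pays £13,986 − £3,436.20 = £10,549.80.
#2 (£7,305): deductible already satisfied, so traveler's share is 10% × £7,305 = £730.50. Traveler pays £730.50; OOP now £4,166.70. Plan pays £7,305 − £730.50 = £6,574.50.
#3 (£3,631): 10% coinsurance on £3,631 = £363.10. Traveler owes £363.10 (running OOP £4,529.80). Insurer: £3,631 − £363.10 = £3,267.90.
#4 (£396): 10% coinsurance on £396 = £39.60. Cost to traveler: £39.60. OOP to date £4,569.40. Plan pays £396 − £39.60 = £356.40.
#5 (£11,200): 10% coinsurance on £11,200 = £1,120. Adding that to £4,569.40 gives £5,689.40, past the £5,075 cap; traveler pays only £5,075 − £4,569.40 = £505.60. Plan pays £11,200 − £505.60 = £10,694.40.
Insurer total = bills − traveler's total = £36,518 − £5,075 = £31,443.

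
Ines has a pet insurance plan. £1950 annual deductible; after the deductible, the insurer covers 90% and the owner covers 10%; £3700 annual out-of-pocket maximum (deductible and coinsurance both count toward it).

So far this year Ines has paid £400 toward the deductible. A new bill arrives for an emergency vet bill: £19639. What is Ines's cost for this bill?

£3300

Deductible still to meet: £1950 − £400 = £1550.
The remaining £18089 (= £19639 − £1550) moves to coinsurance.
Coinsurance: £18089 × 10% = £1808.90.
So the owner owes £1550 + £1808.90 = £3358.90 before any cap.
Year-to-date out-of-pocket would reach £400 + £3358.90 = £3758.90, above the £3700 maximum, so the owner pays only £3700 − £400 = £3300.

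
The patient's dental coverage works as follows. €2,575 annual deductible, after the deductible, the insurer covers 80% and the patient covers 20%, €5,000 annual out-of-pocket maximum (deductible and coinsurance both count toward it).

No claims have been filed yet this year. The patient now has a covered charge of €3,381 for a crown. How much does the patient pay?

Nothing has been paid toward the €2,575 deductible, so the first €2,575 of this charge is applied there.
The remaining €806 (= €3,381 − €2,575) moves to coinsurance.
20% of €806 = €161.20 falls to the patient.
So the patient owes €2,575 + €161.20 = €2,736.20 before any cap.
Cumulative spending €0 + €2,736.20 = €2,736.20 stays under the €5,000 maximum.

€2,736.20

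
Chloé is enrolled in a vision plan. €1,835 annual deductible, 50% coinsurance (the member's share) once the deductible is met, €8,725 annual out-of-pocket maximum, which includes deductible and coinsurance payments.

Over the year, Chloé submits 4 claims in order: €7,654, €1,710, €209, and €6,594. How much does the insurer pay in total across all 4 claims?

Claim 1 (€7,654): €1,835 finishes the deductible; €5,819 goes to coinsurance; 50% of €5,819 = €2,909.50. Member owes €4,744.50 (running OOP €4,744.50). Insurer: €7,654 − €4,744.50 = €2,909.50.
Claim 2 (€1,710): 50% coinsurance on €1,710 = €855. Cost to member: €855. OOP to date €5,599.50. Insurer: €1,710 − €855 = €855.
Claim 3 (€209): deductible met; 50% of €209 = €104.50. Cost to member: €104.50. OOP to date €5,704. Plan pays €209 − €104.50 = €104.50.
Claim 4 (€6,594): 50% coinsurance on €6,594 = €3,297. OOP would hit €9,001 > €8,725, so the cap limits the member to €8,725 − €5,704 = €3,021. Insurer: €6,594 − €3,021 = €3,573.
Insurer total = bills − member's total = €16,167 − €8,725 = €7,442.

€7,442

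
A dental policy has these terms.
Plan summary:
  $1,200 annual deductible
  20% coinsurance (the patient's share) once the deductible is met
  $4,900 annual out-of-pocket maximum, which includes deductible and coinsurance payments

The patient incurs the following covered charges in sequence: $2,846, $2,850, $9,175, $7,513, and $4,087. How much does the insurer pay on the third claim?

$7,340

Claim 1 ($2,846): deductible takes $1,200, $1,646 remains; 20% of $1,646 = $329.20. Cost to patient: $1,529.20. OOP to date $1,529.20. Insurer: $2,846 − $1,529.20 = $1,316.80.
Claim 2 ($2,850): 20% coinsurance on $2,850 = $570. Patient owes $570 (running OOP $2,099.20). Plan pays $2,850 − $570 = $2,280.
Claim 3 ($9,175): deductible met; 20% of $9,175 = $1,835. Patient owes $1,835 (running OOP $3,934.20). Insurer: $9,175 − $1,835 = $7,340.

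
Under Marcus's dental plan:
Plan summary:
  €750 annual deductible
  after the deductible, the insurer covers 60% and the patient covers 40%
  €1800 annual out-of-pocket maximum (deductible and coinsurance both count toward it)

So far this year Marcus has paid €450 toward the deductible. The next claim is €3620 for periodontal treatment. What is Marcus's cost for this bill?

€1350

Remaining deductible: €750 − €450 = €300.
After the €300 deductible portion, €3620 − €300 = €3320 is subject to coinsurance.
40% of €3320 = €1328 falls to the patient.
That puts the patient's cost at €300 + €1328 = €1628 before any cap.
That would bring total out-of-pocket to €2078, past the €1800 cap. The patient is capped at €1800 − €450 = €1350 on this claim.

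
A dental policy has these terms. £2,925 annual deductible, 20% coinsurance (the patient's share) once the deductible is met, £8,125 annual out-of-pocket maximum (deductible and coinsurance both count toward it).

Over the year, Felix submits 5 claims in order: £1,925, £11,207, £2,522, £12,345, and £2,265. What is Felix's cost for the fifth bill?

£185.20

#1 (£1,925): entire amount goes to the deductible. Cost to patient: £1,925. OOP to date £1,925.
#2 (£11,207): £1,000 to deductible, leaving £10,207; 20% of £10,207 = £2,041.40. Patient owes £3,041.40 (running OOP £4,966.40).
#3 (£2,522): deductible met; 20% of £2,522 = £504.40. Patient owes £504.40 (running OOP £5,470.80).
#4 (£12,345): deductible met; 20% of £12,345 = £2,469. Cost to patient: £2,469. OOP to date £7,939.80.
#5 (£2,265): 20% coinsurance on £2,265 = £453. Adding that to £7,939.80 gives £8,392.80, past the £8,125 cap; patient pays only £8,125 − £7,939.80 = £185.20.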